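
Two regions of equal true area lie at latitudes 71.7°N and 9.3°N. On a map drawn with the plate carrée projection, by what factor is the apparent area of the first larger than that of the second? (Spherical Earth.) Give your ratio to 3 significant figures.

For the equirectangular projection with φ₀ = 0 (plate carrée), h = 1 along meridians and k = sec φ along parallels.
Areal scale at 71.7°: h·k = 1.000 × 3.185 = 3.185.
Areal scale at 9.3°: h·k = 1.000 × 1.013 = 1.013.
Ratio = 3.185/1.013 ≈ 3.14.

3.14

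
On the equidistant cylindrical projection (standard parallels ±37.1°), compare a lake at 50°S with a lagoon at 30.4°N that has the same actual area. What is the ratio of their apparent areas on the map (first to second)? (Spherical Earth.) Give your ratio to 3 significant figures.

In the equirectangular projection with standard parallel φ₀ = 37.1° (x = Rλ cos φ₀, y = Rφ), meridians are true-scale (h = 1) and the parallel scale is k = cos φ₀ / cos φ.
Areal scale at 50°: h·k = 1.000 × 1.241 = 1.241.
Areal scale at 30.4°: h·k = 1.000 × 0.9247 = 0.9247.
Ratio = 1.241/0.9247 ≈ 1.34.

1.34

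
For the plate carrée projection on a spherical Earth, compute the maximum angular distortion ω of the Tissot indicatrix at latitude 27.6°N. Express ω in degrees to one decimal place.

6.9°

Plate carrée maps x = Rλ, y = Rφ. The meridian scale is h = 1 and the parallel scale is k = 1/cos φ = sec φ.
At 27.6°: h = 1.000, k = 1.128; principal scales a = 1.128, b = 1.000.
sin(ω/2) = (a − b)/(a + b) = 0.1284/2.128 = 0.06033, so ω = 2 arcsin(0.06033) ≈ 6.9°.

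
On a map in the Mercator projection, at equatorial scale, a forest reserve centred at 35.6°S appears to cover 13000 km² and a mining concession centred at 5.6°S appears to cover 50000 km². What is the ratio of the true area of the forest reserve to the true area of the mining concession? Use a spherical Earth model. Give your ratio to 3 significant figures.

Mercator's areal exaggeration is sec²φ; hence true area = (apparent area) · cos²φ.
True area of forest reserve: 13000 × cos²(35.6°) = 13000 × 0.6611 = 8595 km².
True area of mining concession: 50000 × cos²(5.6°) = 50000 × 0.9905 = 49520 km².
Ratio = 8595 / 49520 ≈ 0.174.

0.174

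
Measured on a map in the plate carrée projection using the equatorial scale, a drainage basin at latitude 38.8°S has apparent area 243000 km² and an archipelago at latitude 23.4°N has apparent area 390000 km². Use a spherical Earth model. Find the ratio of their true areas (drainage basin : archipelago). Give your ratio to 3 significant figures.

0.529

Plate carrée has h = 1 and k = sec φ, giving areal scale sec φ; true area = (apparent area) · cos φ.
True area of drainage basin: 243000 × cos(38.8°) = 243000 × 0.7793 = 189400 km².
True area of archipelago: 390000 × cos(23.4°) = 390000 × 0.9178 = 357900 km².
Ratio = 189400 / 357900 ≈ 0.529.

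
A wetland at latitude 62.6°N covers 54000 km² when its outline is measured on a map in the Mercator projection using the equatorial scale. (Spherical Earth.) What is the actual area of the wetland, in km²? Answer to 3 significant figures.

Mercator is conformal, so the point scale is isotropic: h = k = sec φ = 1/cos φ.
Areal scale = k² = sec²φ = 1/cos²(62.6°) = 1/0.4602² = 4.722.
True area = apparent / (areal scale) = 54000 / 4.722 ≈ 11400 km².

11400 km²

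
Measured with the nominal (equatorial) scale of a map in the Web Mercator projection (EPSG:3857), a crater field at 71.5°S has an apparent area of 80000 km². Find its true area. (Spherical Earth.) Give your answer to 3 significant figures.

8050 km²

For Mercator, h = k = sec φ (a conformal cylindrical projection has a single point scale, 1/cos φ).
Areal scale = k² = sec²φ = 1/cos²(71.5°) = 1/0.3173² = 9.932.
True area = apparent / (areal scale) = 80000 / 9.932 ≈ 8050 km².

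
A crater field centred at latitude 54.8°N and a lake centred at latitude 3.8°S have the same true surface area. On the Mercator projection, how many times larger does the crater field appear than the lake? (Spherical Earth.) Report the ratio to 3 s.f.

Mercator is conformal with k = sec φ, so areal scale = k² = sec²φ.
At 54.8°: sec²(54.8°) = 1/0.5764² = 3.010.
At 3.8°: sec²(3.8°) = 1/0.9978² = 1.004.
Ratio = 3.010/1.004 = cos²(3.8°)/cos²(54.8°) ≈ 3.00.

3.00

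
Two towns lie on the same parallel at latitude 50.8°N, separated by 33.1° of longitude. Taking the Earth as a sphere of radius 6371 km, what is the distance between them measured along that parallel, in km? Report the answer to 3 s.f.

2330 km

Arc length along a parallel = R cos φ · Δλ (with Δλ in radians).
= 6371 × cos 50.8° × (33.1° × π/180) = 6371 × 0.6320 × 0.5777 ≈ 2330 km.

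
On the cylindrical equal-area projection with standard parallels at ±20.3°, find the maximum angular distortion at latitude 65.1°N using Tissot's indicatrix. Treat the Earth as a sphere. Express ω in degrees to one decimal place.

Cylindrical equal-area (φ₀ = 20.3°): h = cos φ / cos 20.3° along meridians, k = cos 20.3° / cos φ along parallels; h·k = 1.
At 65.1°: h = 0.4489, k = 2.228; principal scales a = 2.228, b = 0.4489.
sin(ω/2) = (a − b)/(a + b) = 1.779/2.676 = 0.6645, so ω = 2 arcsin(0.6645) ≈ 83.3°.

83.3°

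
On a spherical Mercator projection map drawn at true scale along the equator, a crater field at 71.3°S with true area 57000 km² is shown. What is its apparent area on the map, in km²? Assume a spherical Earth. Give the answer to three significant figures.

Mercator is conformal, so the point scale is isotropic: h = k = sec φ = 1/cos φ.
Areal scale = k² = sec²φ = 1/cos²(71.3°) = 1/0.3206² = 9.728.
Apparent area = 57000 × 9.728 ≈ 555000 km².

555000 km²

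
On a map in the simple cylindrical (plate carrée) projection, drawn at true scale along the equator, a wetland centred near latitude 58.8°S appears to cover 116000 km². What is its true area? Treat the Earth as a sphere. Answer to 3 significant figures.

60100 km²

In the plate carrée (x = Rλ, y = Rφ), meridians are true-scale (h = 1) and parallels are stretched by k = sec φ.
Areal scale = h·k = 1 × sec φ; at 58.8°, h = 1.000, k = 1.930, so h·k = 1.930.
True area = apparent / (areal scale) = 116000 / 1.930 ≈ 60100 km².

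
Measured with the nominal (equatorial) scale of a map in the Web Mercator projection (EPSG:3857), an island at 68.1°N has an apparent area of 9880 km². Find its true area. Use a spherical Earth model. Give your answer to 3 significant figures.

1370 km²

Mercator is conformal, so the point scale is isotropic: h = k = sec φ = 1/cos φ.
Areal scale = k² = sec²φ = 1/cos²(68.1°) = 1/0.3730² = 7.188.
True area = apparent / (areal scale) = 9880 / 7.188 ≈ 1370 km².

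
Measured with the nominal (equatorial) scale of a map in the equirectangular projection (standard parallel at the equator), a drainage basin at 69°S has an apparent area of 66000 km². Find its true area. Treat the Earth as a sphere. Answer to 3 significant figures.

Plate carrée maps x = Rλ, y = Rφ. The meridian scale is h = 1 and the parallel scale is k = 1/cos φ = sec φ.
Areal scale = h·k = 1 × sec φ; at 69°, h = 1.000, k = 2.790, so h·k = 2.790.
True area = apparent / (areal scale) = 66000 / 2.790 ≈ 23700 km².

23700 km²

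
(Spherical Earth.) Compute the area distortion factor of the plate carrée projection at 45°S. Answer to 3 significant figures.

1.41

Plate carrée maps x = Rλ, y = Rφ. The meridian scale is h = 1 and the parallel scale is k = 1/cos φ = sec φ.
Areal scale = h·k = 1 × sec φ; at 45°, h = 1.000, k = 1.414, so h·k = 1.414.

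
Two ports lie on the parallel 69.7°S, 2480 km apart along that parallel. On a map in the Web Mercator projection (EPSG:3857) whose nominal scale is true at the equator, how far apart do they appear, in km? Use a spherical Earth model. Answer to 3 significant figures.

For Mercator, h = k = sec φ (a conformal cylindrical projection has a single point scale, 1/cos φ).
Along the parallel, k = sec 69.7° = 1/0.3469 = 2.882.
Map distance = 2480 × 2.882 ≈ 7150 km.

7150 km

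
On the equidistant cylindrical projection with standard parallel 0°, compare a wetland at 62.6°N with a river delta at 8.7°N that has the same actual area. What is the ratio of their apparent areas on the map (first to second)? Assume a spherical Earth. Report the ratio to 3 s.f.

2.15

Plate carrée maps x = Rλ, y = Rφ. The meridian scale is h = 1 and the parallel scale is k = 1/cos φ = sec φ.
Areal scale at 62.6°: h·k = 1.000 × 2.173 = 2.173.
Areal scale at 8.7°: h·k = 1.000 × 1.012 = 1.012.
Ratio = 2.173/1.012 ≈ 2.15.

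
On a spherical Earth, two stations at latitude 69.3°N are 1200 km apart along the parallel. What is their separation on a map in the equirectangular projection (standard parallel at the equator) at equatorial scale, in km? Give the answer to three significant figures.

3390 km

Plate carrée maps x = Rλ, y = Rφ. The meridian scale is h = 1 and the parallel scale is k = 1/cos φ = sec φ.
Along the parallel, k = sec 69.3° = 1/0.3535 = 2.829.
Map distance = 1200 × 2.829 ≈ 3390 km.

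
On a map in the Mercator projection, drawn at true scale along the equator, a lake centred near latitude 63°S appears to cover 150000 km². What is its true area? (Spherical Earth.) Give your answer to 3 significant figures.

30900 km²

For Mercator, h = k = sec φ (a conformal cylindrical projection has a single point scale, 1/cos φ).
Areal scale = k² = sec²φ = 1/cos²(63°) = 1/0.4540² = 4.852.
True area = apparent / (areal scale) = 150000 / 4.852 ≈ 30900 km².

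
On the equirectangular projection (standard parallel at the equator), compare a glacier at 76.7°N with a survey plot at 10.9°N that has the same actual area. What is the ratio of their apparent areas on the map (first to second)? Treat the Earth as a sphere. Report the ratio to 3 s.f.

4.27

In the plate carrée (x = Rλ, y = Rφ), meridians are true-scale (h = 1) and parallels are stretched by k = sec φ.
Areal scale at 76.7°: h·k = 1.000 × 4.347 = 4.347.
Areal scale at 10.9°: h·k = 1.000 × 1.018 = 1.018.
Ratio = 4.347/1.018 ≈ 4.27.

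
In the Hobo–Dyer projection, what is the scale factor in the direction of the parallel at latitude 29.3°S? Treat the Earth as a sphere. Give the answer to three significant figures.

The Hobo–Dyer projection is cylindrical equal-area with φ₀ = 37.5°. Cylindrical equal-area (φ₀ = 37.5°): h = cos φ / cos 37.5° along meridians, k = cos 37.5° / cos φ along parallels; h·k = 1.
k = cos 37.5° / cos 29.3° = 0.7934/0.8721 = 0.9097.

0.910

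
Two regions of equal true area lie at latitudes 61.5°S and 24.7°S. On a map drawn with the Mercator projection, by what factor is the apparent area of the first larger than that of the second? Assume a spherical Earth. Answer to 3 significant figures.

On Mercator, area is exaggerated by sec²φ = 1/cos²φ.
At 61.5°: sec²(61.5°) = 1/0.4772² = 4.392.
At 24.7°: sec²(24.7°) = 1/0.9085² = 1.212.
Ratio = 4.392/1.212 = cos²(24.7°)/cos²(61.5°) ≈ 3.63.

3.63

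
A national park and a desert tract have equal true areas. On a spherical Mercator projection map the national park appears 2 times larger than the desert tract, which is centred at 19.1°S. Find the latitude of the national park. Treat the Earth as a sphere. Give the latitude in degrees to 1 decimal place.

For equal true areas on Mercator, apparent areas scale as sec²φ, so the ratio is cos²φ₂ / cos²φ₁.
cos²φ₂ / cos²φ₁ = 2  ⇒  cos φ₁ = cos 19.1° / √2 = 0.9449/1.414 = 0.6682.
φ₁ = arccos(0.6682) ≈ 48.1°.

48.1°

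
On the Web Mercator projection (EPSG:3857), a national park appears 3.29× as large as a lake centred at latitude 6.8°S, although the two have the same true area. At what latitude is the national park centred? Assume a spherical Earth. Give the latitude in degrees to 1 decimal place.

56.8°

Mercator areal scale is sec²φ, so apparent-area ratio = sec²φ₁ / sec²φ₂ = cos²φ₂ / cos²φ₁.
cos²φ₂ / cos²φ₁ = 3.29  ⇒  cos φ₁ = cos 6.8° / √3.29 = 0.9930/1.814 = 0.5474.
φ₁ = arccos(0.5474) ≈ 56.8°.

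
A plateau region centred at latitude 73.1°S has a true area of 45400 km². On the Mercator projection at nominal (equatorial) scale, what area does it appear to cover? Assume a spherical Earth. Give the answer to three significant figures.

537000 km²

For Mercator, h = k = sec φ (a conformal cylindrical projection has a single point scale, 1/cos φ).
Areal scale = k² = sec²φ = 1/cos²(73.1°) = 1/0.2907² = 11.83.
Apparent area = 45400 × 11.83 ≈ 537000 km².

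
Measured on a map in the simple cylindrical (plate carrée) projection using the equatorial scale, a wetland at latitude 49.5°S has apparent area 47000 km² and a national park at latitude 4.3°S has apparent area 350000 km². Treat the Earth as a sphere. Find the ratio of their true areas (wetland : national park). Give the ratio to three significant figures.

Plate carrée has h = 1 and k = sec φ, giving areal scale sec φ; true area = (apparent area) · cos φ.
True area of wetland: 47000 × cos(49.5°) = 47000 × 0.6494 = 30520 km².
True area of national park: 350000 × cos(4.3°) = 350000 × 0.9972 = 349000 km².
Ratio = 30520 / 349000 ≈ 0.0875.

0.0875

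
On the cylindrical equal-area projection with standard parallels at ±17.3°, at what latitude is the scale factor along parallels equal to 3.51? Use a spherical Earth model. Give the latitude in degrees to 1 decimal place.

A cylindrical equal-area projection with standard parallel φ₀ has meridian scale h = cos φ / cos φ₀ and parallel scale k = cos φ₀ / cos φ (so areas are preserved, h·k = 1).
k = cos φ₀ / cos φ = 3.51  ⇒  cos φ = cos 17.3° / 3.51 = 0.2720.
φ = arccos(0.2720) ≈ 74.2°.

74.2°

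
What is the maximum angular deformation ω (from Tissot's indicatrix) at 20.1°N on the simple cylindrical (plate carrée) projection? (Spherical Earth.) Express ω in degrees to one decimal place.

In the plate carrée (x = Rλ, y = Rφ), meridians are true-scale (h = 1) and parallels are stretched by k = sec φ.
At 20.1°: h = 1.000, k = 1.065; principal scales a = 1.065, b = 1.000.
sin(ω/2) = (a − b)/(a + b) = 0.06486/2.065 = 0.03141, so ω = 2 arcsin(0.03141) ≈ 3.6°.

3.6°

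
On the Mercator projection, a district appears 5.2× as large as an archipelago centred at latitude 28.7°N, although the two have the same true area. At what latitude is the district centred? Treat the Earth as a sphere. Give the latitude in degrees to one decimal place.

Mercator areal scale is sec²φ, so apparent-area ratio = sec²φ₁ / sec²φ₂ = cos²φ₂ / cos²φ₁.
cos²φ₂ / cos²φ₁ = 5.2  ⇒  cos φ₁ = cos 28.7° / √5.2 = 0.8771/2.280 = 0.3847.
φ₁ = arccos(0.3847) ≈ 67.4°.

67.4°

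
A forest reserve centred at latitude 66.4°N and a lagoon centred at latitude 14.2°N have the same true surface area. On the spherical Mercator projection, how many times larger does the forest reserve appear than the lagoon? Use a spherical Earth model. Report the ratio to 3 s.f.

5.86

Mercator is conformal with k = sec φ, so areal scale = k² = sec²φ.
At 66.4°: sec²(66.4°) = 1/0.4003² = 6.239.
At 14.2°: sec²(14.2°) = 1/0.9694² = 1.064.
Ratio = 6.239/1.064 = cos²(14.2°)/cos²(66.4°) ≈ 5.86.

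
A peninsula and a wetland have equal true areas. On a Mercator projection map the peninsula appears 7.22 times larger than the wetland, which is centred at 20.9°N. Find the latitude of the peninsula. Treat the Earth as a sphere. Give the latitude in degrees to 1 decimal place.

69.7°

For equal true areas on Mercator, apparent areas scale as sec²φ, so the ratio is cos²φ₂ / cos²φ₁.
cos²φ₂ / cos²φ₁ = 7.22  ⇒  cos φ₁ = cos 20.9° / √7.22 = 0.9342/2.687 = 0.3477.
φ₁ = arccos(0.3477) ≈ 69.7°.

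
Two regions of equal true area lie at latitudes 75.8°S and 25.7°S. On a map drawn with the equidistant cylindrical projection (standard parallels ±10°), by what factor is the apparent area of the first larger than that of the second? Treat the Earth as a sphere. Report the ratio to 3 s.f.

3.67

In the equirectangular projection with standard parallel φ₀ = 10° (x = Rλ cos φ₀, y = Rφ), meridians are true-scale (h = 1) and the parallel scale is k = cos φ₀ / cos φ.
Areal scale at 75.8°: h·k = 1.000 × 4.015 = 4.015.
Areal scale at 25.7°: h·k = 1.000 × 1.093 = 1.093.
Ratio = 4.015/1.093 ≈ 3.67.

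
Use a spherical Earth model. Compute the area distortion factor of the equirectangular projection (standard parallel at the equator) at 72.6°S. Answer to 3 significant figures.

3.34

For the equirectangular projection with φ₀ = 0 (plate carrée), h = 1 along meridians and k = sec φ along parallels.
Areal scale = h·k = 1 × sec φ; at 72.6°, h = 1.000, k = 3.344, so h·k = 3.344.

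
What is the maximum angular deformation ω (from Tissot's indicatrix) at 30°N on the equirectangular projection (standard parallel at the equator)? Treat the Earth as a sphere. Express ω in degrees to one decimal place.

8.2°

For the equirectangular projection with φ₀ = 0 (plate carrée), h = 1 along meridians and k = sec φ along parallels.
At 30°: h = 1.000, k = 1.155; principal scales a = 1.155, b = 1.000.
sin(ω/2) = (a − b)/(a + b) = 0.1547/2.155 = 0.07180, so ω = 2 arcsin(0.07180) ≈ 8.2°.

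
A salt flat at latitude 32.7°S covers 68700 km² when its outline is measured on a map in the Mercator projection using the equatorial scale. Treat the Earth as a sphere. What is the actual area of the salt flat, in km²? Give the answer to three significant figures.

48600 km²

For Mercator, h = k = sec φ (a conformal cylindrical projection has a single point scale, 1/cos φ).
Areal scale = k² = sec²φ = 1/cos²(32.7°) = 1/0.8415² = 1.412.
True area = apparent / (areal scale) = 68700 / 1.412 ≈ 48600 km².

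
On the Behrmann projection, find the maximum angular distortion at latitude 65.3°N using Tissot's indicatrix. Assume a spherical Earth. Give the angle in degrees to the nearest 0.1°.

77.0°

Behrmann is a cylindrical equal-area projection with standard parallels at ±30°. Cylindrical equal-area (φ₀ = 30°): h = cos φ / cos 30° along meridians, k = cos 30° / cos φ along parallels; h·k = 1.
At 65.3°: h = 0.4825, k = 2.072; principal scales a = 2.072, b = 0.4825.
sin(ω/2) = (a − b)/(a + b) = 1.590/2.555 = 0.6223, so ω = 2 arcsin(0.6223) ≈ 77.0°.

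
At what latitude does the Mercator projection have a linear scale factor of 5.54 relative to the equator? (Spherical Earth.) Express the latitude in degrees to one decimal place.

Mercator scale is k = sec φ = 1/cos φ.
1/cos φ = 5.54  ⇒  cos φ = 0.1805  ⇒  φ = arccos(0.1805) ≈ 79.6°.

79.6°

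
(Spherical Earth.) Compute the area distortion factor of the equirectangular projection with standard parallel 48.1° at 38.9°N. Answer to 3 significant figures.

The equidistant cylindrical projection with φ₀ = 48.1° has h = 1 (meridians true) and k = cos φ₀ / cos φ along parallels.
Areal scale = h·k = 1 × cos φ₀ / cos φ; at 38.9°, h = 1.000, k = 0.8581, so h·k = 0.8581.

0.858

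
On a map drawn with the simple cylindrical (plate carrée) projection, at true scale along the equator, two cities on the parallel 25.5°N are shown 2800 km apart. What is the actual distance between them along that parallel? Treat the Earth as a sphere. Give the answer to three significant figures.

2530 km

For the equirectangular projection with φ₀ = 0 (plate carrée), h = 1 along meridians and k = sec φ along parallels.
Along the parallel at 25.5°, map distances are exaggerated by k = sec 25.5° = 1.108.
True distance = 2800 / 1.108 = 2800 × cos 25.5° ≈ 2530 km.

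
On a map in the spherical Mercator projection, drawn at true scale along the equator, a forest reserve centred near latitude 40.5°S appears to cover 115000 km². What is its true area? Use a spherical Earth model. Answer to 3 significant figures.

For Mercator, h = k = sec φ (a conformal cylindrical projection has a single point scale, 1/cos φ).
Areal scale = k² = sec²φ = 1/cos²(40.5°) = 1/0.7604² = 1.729.
True area = apparent / (areal scale) = 115000 / 1.729 ≈ 66500 km².

66500 km²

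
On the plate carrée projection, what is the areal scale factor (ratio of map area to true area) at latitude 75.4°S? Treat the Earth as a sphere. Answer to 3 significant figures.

For the equirectangular projection with φ₀ = 0 (plate carrée), h = 1 along meridians and k = sec φ along parallels.
Areal scale = h·k = 1 × sec φ; at 75.4°, h = 1.000, k = 3.967, so h·k = 3.967.

3.97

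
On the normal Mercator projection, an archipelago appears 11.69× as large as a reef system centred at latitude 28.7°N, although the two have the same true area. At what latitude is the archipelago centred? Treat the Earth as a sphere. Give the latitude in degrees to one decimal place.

75.1°

On Mercator, (apparent₁)/(apparent₂) = sec²φ₁ / sec²φ₂ when true areas are equal.
cos²φ₂ / cos²φ₁ = 11.69  ⇒  cos φ₁ = cos 28.7° / √11.69 = 0.8771/3.419 = 0.2565.
φ₁ = arccos(0.2565) ≈ 75.1°.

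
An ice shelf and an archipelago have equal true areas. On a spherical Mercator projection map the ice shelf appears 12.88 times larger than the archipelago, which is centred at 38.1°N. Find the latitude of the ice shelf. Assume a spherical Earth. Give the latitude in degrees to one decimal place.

77.3°

For equal true areas on Mercator, apparent areas scale as sec²φ, so the ratio is cos²φ₂ / cos²φ₁.
cos²φ₂ / cos²φ₁ = 12.88  ⇒  cos φ₁ = cos 38.1° / √12.88 = 0.7869/3.589 = 0.2193.
φ₁ = arccos(0.2193) ≈ 77.3°.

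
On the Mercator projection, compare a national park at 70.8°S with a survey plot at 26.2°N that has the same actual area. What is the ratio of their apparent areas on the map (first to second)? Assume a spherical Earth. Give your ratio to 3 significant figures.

Mercator areal scale is sec²φ.
At 70.8°: sec²(70.8°) = 1/0.3289² = 9.246.
At 26.2°: sec²(26.2°) = 1/0.8973² = 1.242.
Ratio = 9.246/1.242 = cos²(26.2°)/cos²(70.8°) ≈ 7.44.

7.44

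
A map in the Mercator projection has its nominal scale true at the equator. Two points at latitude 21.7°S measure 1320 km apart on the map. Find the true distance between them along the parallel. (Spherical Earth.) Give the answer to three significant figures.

1230 km

The Mercator projection is conformal; its linear scale factor is the same in every direction and equals sec φ = 1/cos φ.
Along the parallel at 21.7°, map distances are exaggerated by k = sec 21.7° = 1.076.
True distance = 1320 / 1.076 = 1320 × cos 21.7° ≈ 1230 km.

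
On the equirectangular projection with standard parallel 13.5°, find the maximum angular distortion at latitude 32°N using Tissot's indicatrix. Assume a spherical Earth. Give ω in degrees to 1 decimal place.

The equidistant cylindrical projection with φ₀ = 13.5° has h = 1 (meridians true) and k = cos φ₀ / cos φ along parallels.
At 32°: h = 1.000, k = 1.147; principal scales a = 1.147, b = 1.000.
sin(ω/2) = (a − b)/(a + b) = 0.1466/2.147 = 0.06829, so ω = 2 arcsin(0.06829) ≈ 7.8°.

7.8°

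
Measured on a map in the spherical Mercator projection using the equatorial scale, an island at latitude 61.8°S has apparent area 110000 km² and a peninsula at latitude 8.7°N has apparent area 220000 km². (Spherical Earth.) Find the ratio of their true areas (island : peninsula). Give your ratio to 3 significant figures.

0.114

Since Mercator area scale is 1/cos²φ, the true area equals the apparent area multiplied by cos²φ.
True area of island: 110000 × cos²(61.8°) = 110000 × 0.2233 = 24560 km².
True area of peninsula: 220000 × cos²(8.7°) = 220000 × 0.9771 = 215000 km².
Ratio = 24560 / 215000 ≈ 0.114.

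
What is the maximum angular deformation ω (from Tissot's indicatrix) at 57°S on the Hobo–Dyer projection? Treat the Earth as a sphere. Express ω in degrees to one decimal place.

42.1°

Hobo–Dyer is a cylindrical equal-area projection with standard parallels at ±37.5°. A cylindrical equal-area projection with standard parallel φ₀ has meridian scale h = cos φ / cos φ₀ and parallel scale k = cos φ₀ / cos φ (so areas are preserved, h·k = 1).
At 57°: h = 0.6865, k = 1.457; principal scales a = 1.457, b = 0.6865.
sin(ω/2) = (a − b)/(a + b) = 0.7702/2.143 = 0.3594, so ω = 2 arcsin(0.3594) ≈ 42.1°.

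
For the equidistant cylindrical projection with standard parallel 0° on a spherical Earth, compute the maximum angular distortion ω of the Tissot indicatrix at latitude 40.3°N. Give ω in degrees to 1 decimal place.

For the equirectangular projection with φ₀ = 0 (plate carrée), h = 1 along meridians and k = sec φ along parallels.
At 40.3°: h = 1.000, k = 1.311; principal scales a = 1.311, b = 1.000.
sin(ω/2) = (a − b)/(a + b) = 0.3112/2.311 = 0.1346, so ω = 2 arcsin(0.1346) ≈ 15.5°.

15.5°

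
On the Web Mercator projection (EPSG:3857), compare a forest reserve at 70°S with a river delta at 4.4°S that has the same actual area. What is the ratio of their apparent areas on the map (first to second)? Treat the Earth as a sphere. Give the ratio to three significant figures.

8.50

Mercator areal scale is sec²φ.
At 70°: sec²(70°) = 1/0.3420² = 8.549.
At 4.4°: sec²(4.4°) = 1/0.9971² = 1.006.
Ratio = 8.549/1.006 = cos²(4.4°)/cos²(70°) ≈ 8.50.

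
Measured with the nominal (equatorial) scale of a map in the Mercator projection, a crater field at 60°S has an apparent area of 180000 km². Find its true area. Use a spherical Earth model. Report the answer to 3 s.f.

45000 km²

For Mercator, h = k = sec φ (a conformal cylindrical projection has a single point scale, 1/cos φ).
Areal scale = k² = sec²φ = 1/cos²(60°) = 1/0.5000² = 4.000.
True area = apparent / (areal scale) = 180000 / 4.000 ≈ 45000 km².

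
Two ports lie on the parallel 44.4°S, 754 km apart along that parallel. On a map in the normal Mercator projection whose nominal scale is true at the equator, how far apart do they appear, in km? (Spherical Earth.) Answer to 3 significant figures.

1060 km

Mercator is conformal, so the point scale is isotropic: h = k = sec φ = 1/cos φ.
Along the parallel, k = sec 44.4° = 1/0.7145 = 1.400.
Map distance = 754 × 1.400 ≈ 1060 km.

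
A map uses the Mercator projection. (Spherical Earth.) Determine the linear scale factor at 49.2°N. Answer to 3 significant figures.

1.53

For Mercator, h = k = sec φ (a conformal cylindrical projection has a single point scale, 1/cos φ).
k = 1/cos 49.2° = 1/0.6534 = 1.530.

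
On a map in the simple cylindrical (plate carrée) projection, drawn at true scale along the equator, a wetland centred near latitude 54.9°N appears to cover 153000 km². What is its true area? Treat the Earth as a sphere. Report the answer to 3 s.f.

88000 km²

Plate carrée maps x = Rλ, y = Rφ. The meridian scale is h = 1 and the parallel scale is k = 1/cos φ = sec φ.
Areal scale = h·k = 1 × sec φ; at 54.9°, h = 1.000, k = 1.739, so h·k = 1.739.
True area = apparent / (areal scale) = 153000 / 1.739 ≈ 88000 km².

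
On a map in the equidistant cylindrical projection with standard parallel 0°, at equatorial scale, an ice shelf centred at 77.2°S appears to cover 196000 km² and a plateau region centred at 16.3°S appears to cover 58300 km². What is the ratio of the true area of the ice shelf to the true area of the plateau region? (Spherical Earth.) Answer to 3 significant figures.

0.776

Plate carrée has h = 1 and k = sec φ, giving areal scale sec φ; true area = (apparent area) · cos φ.
True area of ice shelf: 196000 × cos(77.2°) = 196000 × 0.2215 = 43420 km².
True area of plateau region: 58300 × cos(16.3°) = 58300 × 0.9598 = 55960 km².
Ratio = 43420 / 55960 ≈ 0.776.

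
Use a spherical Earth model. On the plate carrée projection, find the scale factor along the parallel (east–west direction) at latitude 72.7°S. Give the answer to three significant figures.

For the equirectangular projection with φ₀ = 0 (plate carrée), h = 1 along meridians and k = sec φ along parallels.
k = 1/cos 72.7° = 1/0.2974 = 3.363.

3.36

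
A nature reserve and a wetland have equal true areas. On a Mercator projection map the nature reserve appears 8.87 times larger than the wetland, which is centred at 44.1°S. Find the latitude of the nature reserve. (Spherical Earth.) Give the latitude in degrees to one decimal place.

76.0°

Mercator areal scale is sec²φ, so apparent-area ratio = sec²φ₁ / sec²φ₂ = cos²φ₂ / cos²φ₁.
cos²φ₂ / cos²φ₁ = 8.87  ⇒  cos φ₁ = cos 44.1° / √8.87 = 0.7181/2.978 = 0.2411.
φ₁ = arccos(0.2411) ≈ 76.0°.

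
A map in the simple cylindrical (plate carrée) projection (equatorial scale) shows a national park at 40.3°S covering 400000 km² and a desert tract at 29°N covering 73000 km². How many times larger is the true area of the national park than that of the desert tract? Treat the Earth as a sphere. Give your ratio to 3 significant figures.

Plate carrée has h = 1 and k = sec φ, giving areal scale sec φ; true area = (apparent area) · cos φ.
True area of national park: 400000 × cos(40.3°) = 400000 × 0.7627 = 305100 km².
True area of desert tract: 73000 × cos(29°) = 73000 × 0.8746 = 63850 km².
Ratio = 305100 / 63850 ≈ 4.78.

4.78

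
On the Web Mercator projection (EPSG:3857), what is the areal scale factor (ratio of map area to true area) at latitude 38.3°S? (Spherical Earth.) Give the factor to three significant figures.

The Mercator projection is conformal; its linear scale factor is the same in every direction and equals sec φ = 1/cos φ.
Areal scale = k² = sec²φ = 1/cos²(38.3°) = 1/0.7848² = 1.624.

1.62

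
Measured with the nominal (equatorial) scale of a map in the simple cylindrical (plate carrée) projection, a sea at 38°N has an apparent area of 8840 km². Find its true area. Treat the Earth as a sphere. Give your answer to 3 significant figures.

In the plate carrée (x = Rλ, y = Rφ), meridians are true-scale (h = 1) and parallels are stretched by k = sec φ.
Areal scale = h·k = 1 × sec φ; at 38°, h = 1.000, k = 1.269, so h·k = 1.269.
True area = apparent / (areal scale) = 8840 / 1.269 ≈ 6970 km².

6970 km²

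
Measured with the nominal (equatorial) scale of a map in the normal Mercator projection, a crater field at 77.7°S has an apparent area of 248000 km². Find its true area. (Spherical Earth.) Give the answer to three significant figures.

11300 km²

Mercator is conformal, so the point scale is isotropic: h = k = sec φ = 1/cos φ.
Areal scale = k² = sec²φ = 1/cos²(77.7°) = 1/0.2130² = 22.04.
True area = apparent / (areal scale) = 248000 / 22.04 ≈ 11300 km².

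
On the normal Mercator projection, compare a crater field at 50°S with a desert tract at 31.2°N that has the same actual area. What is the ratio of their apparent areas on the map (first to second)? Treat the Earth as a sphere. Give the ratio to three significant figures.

1.77

Mercator areal scale is sec²φ.
At 50°: sec²(50°) = 1/0.6428² = 2.420.
At 31.2°: sec²(31.2°) = 1/0.8554² = 1.367.
Ratio = 2.420/1.367 = cos²(31.2°)/cos²(50°) ≈ 1.77.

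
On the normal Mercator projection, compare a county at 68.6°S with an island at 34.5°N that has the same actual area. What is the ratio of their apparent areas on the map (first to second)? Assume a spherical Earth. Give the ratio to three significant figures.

Mercator is conformal with k = sec φ, so areal scale = k² = sec²φ.
At 68.6°: sec²(68.6°) = 1/0.3649² = 7.511.
At 34.5°: sec²(34.5°) = 1/0.8241² = 1.472.
Ratio = 7.511/1.472 = cos²(34.5°)/cos²(68.6°) ≈ 5.10.

5.10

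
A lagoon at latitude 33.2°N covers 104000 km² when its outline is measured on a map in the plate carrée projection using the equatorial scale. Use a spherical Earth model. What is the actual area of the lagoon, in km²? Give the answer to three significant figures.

For the equirectangular projection with φ₀ = 0 (plate carrée), h = 1 along meridians and k = sec φ along parallels.
Areal scale = h·k = 1 × sec φ; at 33.2°, h = 1.000, k = 1.195, so h·k = 1.195.
True area = apparent / (areal scale) = 104000 / 1.195 ≈ 87000 km².

87000 km²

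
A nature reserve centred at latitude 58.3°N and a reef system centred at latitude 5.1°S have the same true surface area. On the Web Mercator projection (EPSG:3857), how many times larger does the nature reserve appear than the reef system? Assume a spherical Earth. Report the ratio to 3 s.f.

On Mercator, area is exaggerated by sec²φ = 1/cos²φ.
At 58.3°: sec²(58.3°) = 1/0.5255² = 3.622.
At 5.1°: sec²(5.1°) = 1/0.9960² = 1.008.
Ratio = 3.622/1.008 = cos²(5.1°)/cos²(58.3°) ≈ 3.59.

3.59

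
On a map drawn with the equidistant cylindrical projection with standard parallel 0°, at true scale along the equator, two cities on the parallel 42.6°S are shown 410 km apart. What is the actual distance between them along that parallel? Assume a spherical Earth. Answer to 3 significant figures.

For the equirectangular projection with φ₀ = 0 (plate carrée), h = 1 along meridians and k = sec φ along parallels.
Along the parallel at 42.6°, map distances are exaggerated by k = sec 42.6° = 1.359.
True distance = 410 / 1.359 = 410 × cos 42.6° ≈ 302 km.

302 km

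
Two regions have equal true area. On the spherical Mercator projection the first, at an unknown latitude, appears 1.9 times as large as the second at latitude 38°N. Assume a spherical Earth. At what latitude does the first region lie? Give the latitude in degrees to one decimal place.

For equal true areas on Mercator, apparent areas scale as sec²φ, so the ratio is cos²φ₂ / cos²φ₁.
cos²φ₂ / cos²φ₁ = 1.9  ⇒  cos φ₁ = cos 38° / √1.9 = 0.7880/1.378 = 0.5717.
φ₁ = arccos(0.5717) ≈ 55.1°.

55.1°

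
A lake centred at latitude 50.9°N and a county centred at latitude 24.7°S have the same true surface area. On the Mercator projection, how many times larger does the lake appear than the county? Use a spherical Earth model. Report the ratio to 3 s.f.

2.08

Mercator areal scale is sec²φ.
At 50.9°: sec²(50.9°) = 1/0.6307² = 2.514.
At 24.7°: sec²(24.7°) = 1/0.9085² = 1.212.
Ratio = 2.514/1.212 = cos²(24.7°)/cos²(50.9°) ≈ 2.08.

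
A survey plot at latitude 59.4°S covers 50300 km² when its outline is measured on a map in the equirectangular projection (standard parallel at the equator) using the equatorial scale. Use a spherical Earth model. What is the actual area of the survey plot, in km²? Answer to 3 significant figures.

In the plate carrée (x = Rλ, y = Rφ), meridians are true-scale (h = 1) and parallels are stretched by k = sec φ.
Areal scale = h·k = 1 × sec φ; at 59.4°, h = 1.000, k = 1.964, so h·k = 1.964.
True area = apparent / (areal scale) = 50300 / 1.964 ≈ 25600 km².

25600 km²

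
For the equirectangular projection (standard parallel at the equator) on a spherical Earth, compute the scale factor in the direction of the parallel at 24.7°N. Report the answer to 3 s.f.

1.10

Plate carrée maps x = Rλ, y = Rφ. The meridian scale is h = 1 and the parallel scale is k = 1/cos φ = sec φ.
k = 1/cos 24.7° = 1/0.9085 = 1.101.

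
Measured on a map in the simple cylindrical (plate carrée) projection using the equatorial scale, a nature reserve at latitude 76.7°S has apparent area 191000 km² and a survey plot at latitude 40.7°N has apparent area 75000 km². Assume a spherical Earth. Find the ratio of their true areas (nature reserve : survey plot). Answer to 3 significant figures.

Plate carrée has h = 1 and k = sec φ, giving areal scale sec φ; true area = (apparent area) · cos φ.
True area of nature reserve: 191000 × cos(76.7°) = 191000 × 0.2300 = 43940 km².
True area of survey plot: 75000 × cos(40.7°) = 75000 × 0.7581 = 56860 km².
Ratio = 43940 / 56860 ≈ 0.773.

0.773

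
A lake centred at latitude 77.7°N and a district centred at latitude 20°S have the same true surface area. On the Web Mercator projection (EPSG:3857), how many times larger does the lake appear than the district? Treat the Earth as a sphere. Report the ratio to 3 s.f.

19.5

On Mercator, area is exaggerated by sec²φ = 1/cos²φ.
At 77.7°: sec²(77.7°) = 1/0.2130² = 22.04.
At 20°: sec²(20°) = 1/0.9397² = 1.132.
Ratio = 22.04/1.132 = cos²(20°)/cos²(77.7°) ≈ 19.5.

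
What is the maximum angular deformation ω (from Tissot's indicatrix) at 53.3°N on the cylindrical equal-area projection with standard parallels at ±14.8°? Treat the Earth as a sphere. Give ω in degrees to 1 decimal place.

A cylindrical equal-area projection with standard parallel φ₀ has meridian scale h = cos φ / cos φ₀ and parallel scale k = cos φ₀ / cos φ (so areas are preserved, h·k = 1).
At 53.3°: h = 0.6181, k = 1.618; principal scales a = 1.618, b = 0.6181.
sin(ω/2) = (a − b)/(a + b) = 0.9996/2.236 = 0.4471, so ω = 2 arcsin(0.4471) ≈ 53.1°.

53.1°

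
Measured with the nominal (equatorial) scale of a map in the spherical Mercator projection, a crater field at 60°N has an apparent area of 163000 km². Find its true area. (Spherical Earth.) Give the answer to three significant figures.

40800 km²

For Mercator, h = k = sec φ (a conformal cylindrical projection has a single point scale, 1/cos φ).
Areal scale = k² = sec²φ = 1/cos²(60°) = 1/0.5000² = 4.000.
True area = apparent / (areal scale) = 163000 / 4.000 ≈ 40800 km².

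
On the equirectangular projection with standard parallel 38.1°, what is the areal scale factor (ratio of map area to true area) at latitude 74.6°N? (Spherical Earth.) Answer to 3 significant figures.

2.96

With standard parallel φ₀ = 38.1°, the equirectangular projection gives x = Rλ cos φ₀, y = Rφ, so h = 1 and k = cos 38.1° / cos φ.
Areal scale = h·k = 1 × cos φ₀ / cos φ; at 74.6°, h = 1.000, k = 2.963, so h·k = 2.963.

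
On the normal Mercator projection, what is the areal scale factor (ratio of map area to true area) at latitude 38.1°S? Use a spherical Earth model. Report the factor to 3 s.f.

Mercator is conformal, so the point scale is isotropic: h = k = sec φ = 1/cos φ.
Areal scale = k² = sec²φ = 1/cos²(38.1°) = 1/0.7869² = 1.615.

1.61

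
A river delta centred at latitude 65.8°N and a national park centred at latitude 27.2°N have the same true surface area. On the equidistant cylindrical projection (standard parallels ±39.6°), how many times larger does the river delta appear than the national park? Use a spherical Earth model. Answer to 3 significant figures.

2.17

The equidistant cylindrical projection with φ₀ = 39.6° has h = 1 (meridians true) and k = cos φ₀ / cos φ along parallels.
Areal scale at 65.8°: h·k = 1.000 × 1.880 = 1.880.
Areal scale at 27.2°: h·k = 1.000 × 0.8663 = 0.8663.
Ratio = 1.880/0.8663 ≈ 2.17.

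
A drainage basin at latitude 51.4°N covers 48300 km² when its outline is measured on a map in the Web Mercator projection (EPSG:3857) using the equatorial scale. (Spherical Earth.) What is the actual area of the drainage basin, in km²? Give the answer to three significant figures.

18800 km²

The Mercator projection is conformal; its linear scale factor is the same in every direction and equals sec φ = 1/cos φ.
Areal scale = k² = sec²φ = 1/cos²(51.4°) = 1/0.6239² = 2.569.
True area = apparent / (areal scale) = 48300 / 2.569 ≈ 18800 km².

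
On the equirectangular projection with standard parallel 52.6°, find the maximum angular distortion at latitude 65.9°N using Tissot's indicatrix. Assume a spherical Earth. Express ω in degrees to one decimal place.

With standard parallel φ₀ = 52.6°, the equirectangular projection gives x = Rλ cos φ₀, y = Rφ, so h = 1 and k = cos 52.6° / cos φ.
At 65.9°: h = 1.000, k = 1.487; principal scales a = 1.487, b = 1.000.
sin(ω/2) = (a − b)/(a + b) = 0.4875/2.487 = 0.1960, so ω = 2 arcsin(0.1960) ≈ 22.6°.

22.6°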